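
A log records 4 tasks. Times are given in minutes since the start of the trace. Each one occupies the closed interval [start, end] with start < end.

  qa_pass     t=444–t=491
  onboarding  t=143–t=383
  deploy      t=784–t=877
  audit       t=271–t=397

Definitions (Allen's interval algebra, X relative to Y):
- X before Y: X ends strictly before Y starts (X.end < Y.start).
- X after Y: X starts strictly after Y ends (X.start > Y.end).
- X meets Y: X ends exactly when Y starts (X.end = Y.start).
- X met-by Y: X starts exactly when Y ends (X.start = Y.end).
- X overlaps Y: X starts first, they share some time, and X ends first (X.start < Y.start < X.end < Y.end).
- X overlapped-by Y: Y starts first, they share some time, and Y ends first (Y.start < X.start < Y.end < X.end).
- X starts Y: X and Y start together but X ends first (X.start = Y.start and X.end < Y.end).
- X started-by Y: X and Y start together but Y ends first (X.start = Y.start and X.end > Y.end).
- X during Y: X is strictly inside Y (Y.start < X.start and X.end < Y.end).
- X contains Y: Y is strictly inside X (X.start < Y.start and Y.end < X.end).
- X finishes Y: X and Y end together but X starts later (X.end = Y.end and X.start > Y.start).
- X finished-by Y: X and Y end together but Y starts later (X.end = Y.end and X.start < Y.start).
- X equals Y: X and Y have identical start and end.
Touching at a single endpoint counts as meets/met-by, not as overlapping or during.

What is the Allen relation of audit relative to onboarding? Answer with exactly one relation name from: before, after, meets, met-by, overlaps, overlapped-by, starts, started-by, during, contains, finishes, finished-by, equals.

overlapped-by

audit = [t=271, t=397]; onboarding = [t=143, t=383].
Compare endpoints: audit.start > onboarding.start, audit.start < onboarding.end, audit.end > onboarding.start, audit.end > onboarding.end.
That pattern is 'overlapped-by'.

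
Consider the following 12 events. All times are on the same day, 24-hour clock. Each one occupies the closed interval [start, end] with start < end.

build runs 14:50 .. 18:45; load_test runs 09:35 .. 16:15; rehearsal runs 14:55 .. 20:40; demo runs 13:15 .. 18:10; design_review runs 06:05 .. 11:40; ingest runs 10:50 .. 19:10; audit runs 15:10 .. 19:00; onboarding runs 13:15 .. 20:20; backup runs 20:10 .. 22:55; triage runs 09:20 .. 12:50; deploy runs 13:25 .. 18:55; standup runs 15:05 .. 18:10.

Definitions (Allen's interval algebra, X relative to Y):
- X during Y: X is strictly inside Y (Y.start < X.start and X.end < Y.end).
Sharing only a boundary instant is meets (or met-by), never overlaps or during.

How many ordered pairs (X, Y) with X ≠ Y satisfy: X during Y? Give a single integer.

14

Checking all 132 ordered pairs for relation 'during'; matching pairs in alphabetical order:
(audit, ingest): audit during ingest ✓
(audit, onboarding): audit during onboarding ✓
(audit, rehearsal): audit during rehearsal ✓
(build, deploy): build during deploy ✓
(build, ingest): build during ingest ✓
(build, onboarding): build during onboarding ✓
(demo, ingest): demo during ingest ✓
(deploy, ingest): deploy during ingest ✓
(deploy, onboarding): deploy during onboarding ✓
(standup, build): standup during build ✓
(standup, deploy): standup during deploy ✓
(standup, ingest): standup during ingest ✓
(standup, onboarding): standup during onboarding ✓
(standup, rehearsal): standup during rehearsal ✓
Count: 14.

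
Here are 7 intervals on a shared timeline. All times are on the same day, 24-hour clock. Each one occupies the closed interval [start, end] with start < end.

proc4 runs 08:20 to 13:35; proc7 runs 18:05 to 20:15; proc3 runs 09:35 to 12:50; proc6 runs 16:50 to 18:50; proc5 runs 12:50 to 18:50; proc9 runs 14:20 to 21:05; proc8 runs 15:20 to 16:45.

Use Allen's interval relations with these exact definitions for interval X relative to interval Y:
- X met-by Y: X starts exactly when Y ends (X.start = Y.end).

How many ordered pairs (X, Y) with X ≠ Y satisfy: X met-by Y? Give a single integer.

1

Checking all 42 ordered pairs for relation 'met-by'; matching pairs in alphabetical order:
(proc5, proc3): proc5 met-by proc3 ✓
Count: 1.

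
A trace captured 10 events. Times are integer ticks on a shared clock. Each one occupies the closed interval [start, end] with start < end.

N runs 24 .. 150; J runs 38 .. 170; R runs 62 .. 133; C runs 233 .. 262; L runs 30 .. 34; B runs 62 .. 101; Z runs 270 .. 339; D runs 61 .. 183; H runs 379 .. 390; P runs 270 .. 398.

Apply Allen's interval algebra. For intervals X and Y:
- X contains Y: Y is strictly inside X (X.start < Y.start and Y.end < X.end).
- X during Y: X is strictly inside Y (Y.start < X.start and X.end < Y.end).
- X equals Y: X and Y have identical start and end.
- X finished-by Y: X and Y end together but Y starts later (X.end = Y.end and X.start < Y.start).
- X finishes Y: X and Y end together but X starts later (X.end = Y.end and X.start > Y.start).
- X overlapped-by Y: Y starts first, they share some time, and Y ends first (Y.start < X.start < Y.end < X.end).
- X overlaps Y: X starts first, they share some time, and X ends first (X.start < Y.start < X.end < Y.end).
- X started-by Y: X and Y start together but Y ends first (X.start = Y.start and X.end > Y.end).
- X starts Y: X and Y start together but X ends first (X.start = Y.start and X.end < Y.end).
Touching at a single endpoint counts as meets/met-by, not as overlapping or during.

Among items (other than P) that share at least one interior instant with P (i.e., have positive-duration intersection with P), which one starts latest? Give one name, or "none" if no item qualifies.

H

Target P = [270, 398].
B [62, 101] → before → excluded.
C [233, 262] → before → excluded.
D [61, 183] → before → excluded.
H [379, 390] → during → candidate.
J [38, 170] → before → excluded.
L [30, 34] → before → excluded.
N [24, 150] → before → excluded.
R [62, 133] → before → excluded.
Z [270, 339] → starts → candidate.
Among candidates, latest start is 379 → H.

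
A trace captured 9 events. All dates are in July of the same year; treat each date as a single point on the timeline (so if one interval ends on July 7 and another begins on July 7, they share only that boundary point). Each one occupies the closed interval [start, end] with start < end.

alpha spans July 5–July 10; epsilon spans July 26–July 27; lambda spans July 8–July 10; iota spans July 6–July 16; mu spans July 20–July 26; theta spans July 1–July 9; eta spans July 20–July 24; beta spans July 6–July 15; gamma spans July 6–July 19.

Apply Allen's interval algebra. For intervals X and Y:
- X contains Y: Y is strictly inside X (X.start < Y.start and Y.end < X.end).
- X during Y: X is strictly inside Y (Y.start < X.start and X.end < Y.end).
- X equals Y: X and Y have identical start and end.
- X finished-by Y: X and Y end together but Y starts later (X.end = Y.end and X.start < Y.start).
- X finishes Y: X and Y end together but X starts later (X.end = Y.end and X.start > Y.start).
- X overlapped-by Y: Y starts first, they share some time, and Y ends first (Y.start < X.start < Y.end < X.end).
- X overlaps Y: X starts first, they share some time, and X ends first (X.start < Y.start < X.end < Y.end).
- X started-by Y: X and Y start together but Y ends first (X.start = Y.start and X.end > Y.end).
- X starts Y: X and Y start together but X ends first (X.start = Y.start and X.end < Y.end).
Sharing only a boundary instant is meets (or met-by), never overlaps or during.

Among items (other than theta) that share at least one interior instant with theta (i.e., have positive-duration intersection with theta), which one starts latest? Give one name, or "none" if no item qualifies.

Target theta = [July 1, July 9].
alpha [July 5, July 10] → overlapped-by → candidate.
beta [July 6, July 15] → overlapped-by → candidate.
epsilon [July 26, July 27] → after → excluded.
eta [July 20, July 24] → after → excluded.
gamma [July 6, July 19] → overlapped-by → candidate.
iota [July 6, July 16] → overlapped-by → candidate.
lambda [July 8, July 10] → overlapped-by → candidate.
mu [July 20, July 26] → after → excluded.
Among candidates, latest start is July 8 → lambda.

lambda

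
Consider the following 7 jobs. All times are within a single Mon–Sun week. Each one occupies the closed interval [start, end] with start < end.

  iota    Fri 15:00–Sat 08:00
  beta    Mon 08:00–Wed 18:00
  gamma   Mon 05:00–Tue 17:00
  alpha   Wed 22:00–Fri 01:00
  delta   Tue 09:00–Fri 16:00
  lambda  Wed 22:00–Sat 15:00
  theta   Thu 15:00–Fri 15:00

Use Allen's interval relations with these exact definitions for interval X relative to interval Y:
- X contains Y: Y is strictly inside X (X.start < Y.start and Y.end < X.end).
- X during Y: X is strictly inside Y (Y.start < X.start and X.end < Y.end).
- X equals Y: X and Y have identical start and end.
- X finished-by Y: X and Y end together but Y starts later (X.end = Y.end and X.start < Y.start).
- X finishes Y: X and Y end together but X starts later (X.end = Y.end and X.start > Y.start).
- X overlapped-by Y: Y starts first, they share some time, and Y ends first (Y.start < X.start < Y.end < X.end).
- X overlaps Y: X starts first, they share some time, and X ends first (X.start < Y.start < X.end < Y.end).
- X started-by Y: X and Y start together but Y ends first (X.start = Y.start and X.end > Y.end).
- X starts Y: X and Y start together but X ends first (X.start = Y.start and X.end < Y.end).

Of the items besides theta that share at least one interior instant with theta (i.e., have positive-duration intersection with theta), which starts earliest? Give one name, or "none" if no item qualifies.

delta

Target theta = [Thu 15:00, Fri 15:00].
alpha [Wed 22:00, Fri 01:00] → overlaps → candidate.
beta [Mon 08:00, Wed 18:00] → before → excluded.
delta [Tue 09:00, Fri 16:00] → contains → candidate.
gamma [Mon 05:00, Tue 17:00] → before → excluded.
iota [Fri 15:00, Sat 08:00] → met-by → excluded.
lambda [Wed 22:00, Sat 15:00] → contains → candidate.
Among candidates, earliest start is Tue 09:00 → delta.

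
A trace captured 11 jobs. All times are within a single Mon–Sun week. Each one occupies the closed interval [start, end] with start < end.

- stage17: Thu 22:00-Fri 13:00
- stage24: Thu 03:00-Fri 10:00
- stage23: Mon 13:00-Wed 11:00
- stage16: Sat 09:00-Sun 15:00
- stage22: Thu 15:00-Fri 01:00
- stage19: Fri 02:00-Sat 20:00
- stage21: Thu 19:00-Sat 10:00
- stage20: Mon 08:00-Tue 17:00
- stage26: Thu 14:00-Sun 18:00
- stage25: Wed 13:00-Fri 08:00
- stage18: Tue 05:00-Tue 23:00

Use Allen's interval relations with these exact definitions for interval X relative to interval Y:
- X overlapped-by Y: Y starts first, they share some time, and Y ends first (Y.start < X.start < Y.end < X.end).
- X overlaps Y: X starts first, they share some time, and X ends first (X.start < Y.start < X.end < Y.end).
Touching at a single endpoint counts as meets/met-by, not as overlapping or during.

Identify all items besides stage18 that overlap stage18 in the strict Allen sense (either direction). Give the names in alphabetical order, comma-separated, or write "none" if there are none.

Target stage18 = [Tue 05:00, Tue 23:00].
stage16 [Sat 09:00, Sun 15:00] → after → no.
stage17 [Thu 22:00, Fri 13:00] → after → no.
stage19 [Fri 02:00, Sat 20:00] → after → no.
stage20 [Mon 08:00, Tue 17:00] → overlaps → yes.
stage21 [Thu 19:00, Sat 10:00] → after → no.
stage22 [Thu 15:00, Fri 01:00] → after → no.
stage23 [Mon 13:00, Wed 11:00] → contains → no.
stage24 [Thu 03:00, Fri 10:00] → after → no.
stage25 [Wed 13:00, Fri 08:00] → after → no.
stage26 [Thu 14:00, Sun 18:00] → after → no.
Result: stage20.

stage20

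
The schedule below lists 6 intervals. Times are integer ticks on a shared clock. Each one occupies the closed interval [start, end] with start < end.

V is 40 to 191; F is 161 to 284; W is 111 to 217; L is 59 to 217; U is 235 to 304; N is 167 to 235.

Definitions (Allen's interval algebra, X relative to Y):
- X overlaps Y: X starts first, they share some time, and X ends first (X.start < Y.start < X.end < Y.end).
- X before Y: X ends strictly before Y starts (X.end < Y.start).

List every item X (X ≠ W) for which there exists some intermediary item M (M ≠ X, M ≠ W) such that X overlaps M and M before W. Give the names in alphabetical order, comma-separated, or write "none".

none

Target W = [111, 217].
Intermediaries M with M before W: none.
Union: none.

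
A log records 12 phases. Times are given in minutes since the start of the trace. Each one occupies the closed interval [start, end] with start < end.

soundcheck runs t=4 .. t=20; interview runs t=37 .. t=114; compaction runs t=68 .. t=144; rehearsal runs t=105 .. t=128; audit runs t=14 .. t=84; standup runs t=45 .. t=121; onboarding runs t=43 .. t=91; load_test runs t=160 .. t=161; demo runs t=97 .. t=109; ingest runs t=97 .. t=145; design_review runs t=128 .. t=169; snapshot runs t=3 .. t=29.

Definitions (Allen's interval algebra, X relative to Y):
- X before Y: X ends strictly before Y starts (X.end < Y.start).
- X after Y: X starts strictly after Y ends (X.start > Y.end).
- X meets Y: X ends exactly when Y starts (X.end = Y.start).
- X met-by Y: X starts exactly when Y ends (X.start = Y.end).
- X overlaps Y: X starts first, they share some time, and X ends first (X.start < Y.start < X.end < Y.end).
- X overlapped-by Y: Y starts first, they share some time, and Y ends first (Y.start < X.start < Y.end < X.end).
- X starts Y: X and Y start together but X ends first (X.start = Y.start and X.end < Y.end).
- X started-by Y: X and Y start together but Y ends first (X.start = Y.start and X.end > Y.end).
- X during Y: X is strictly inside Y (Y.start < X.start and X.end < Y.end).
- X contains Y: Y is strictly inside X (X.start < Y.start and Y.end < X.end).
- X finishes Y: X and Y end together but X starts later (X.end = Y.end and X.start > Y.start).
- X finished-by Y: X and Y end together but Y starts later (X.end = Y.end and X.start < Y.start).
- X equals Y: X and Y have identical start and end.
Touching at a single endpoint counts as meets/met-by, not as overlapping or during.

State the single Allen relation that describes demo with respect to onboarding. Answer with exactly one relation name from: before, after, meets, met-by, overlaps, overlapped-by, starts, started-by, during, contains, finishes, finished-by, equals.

after

demo = [t=97, t=109]; onboarding = [t=43, t=91].
Compare endpoints: demo.start > onboarding.start, demo.start > onboarding.end, demo.end > onboarding.start, demo.end > onboarding.end.
That pattern is 'after'.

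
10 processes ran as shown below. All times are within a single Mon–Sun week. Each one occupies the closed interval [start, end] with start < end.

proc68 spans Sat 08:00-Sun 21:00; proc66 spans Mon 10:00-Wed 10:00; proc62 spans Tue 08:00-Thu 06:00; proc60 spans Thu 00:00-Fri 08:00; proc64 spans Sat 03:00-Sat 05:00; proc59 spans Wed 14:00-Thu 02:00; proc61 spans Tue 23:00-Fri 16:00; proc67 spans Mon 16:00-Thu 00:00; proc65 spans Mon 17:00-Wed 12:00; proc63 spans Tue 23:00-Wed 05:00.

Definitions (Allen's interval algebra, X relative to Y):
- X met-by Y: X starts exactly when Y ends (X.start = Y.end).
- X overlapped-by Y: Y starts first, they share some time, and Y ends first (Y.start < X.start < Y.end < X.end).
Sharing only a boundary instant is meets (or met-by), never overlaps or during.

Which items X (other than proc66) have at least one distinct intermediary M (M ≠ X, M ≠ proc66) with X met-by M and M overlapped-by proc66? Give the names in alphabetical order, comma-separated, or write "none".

proc60

Target proc66 = [Mon 10:00, Wed 10:00].
Intermediaries M with M overlapped-by proc66: proc61, proc62, proc65, proc67.
Via proc61 — items with X met-by proc61: none.
Via proc62 — items with X met-by proc62: none.
Via proc65 — items with X met-by proc65: none.
Via proc67 — items with X met-by proc67: proc60.
Union: proc60.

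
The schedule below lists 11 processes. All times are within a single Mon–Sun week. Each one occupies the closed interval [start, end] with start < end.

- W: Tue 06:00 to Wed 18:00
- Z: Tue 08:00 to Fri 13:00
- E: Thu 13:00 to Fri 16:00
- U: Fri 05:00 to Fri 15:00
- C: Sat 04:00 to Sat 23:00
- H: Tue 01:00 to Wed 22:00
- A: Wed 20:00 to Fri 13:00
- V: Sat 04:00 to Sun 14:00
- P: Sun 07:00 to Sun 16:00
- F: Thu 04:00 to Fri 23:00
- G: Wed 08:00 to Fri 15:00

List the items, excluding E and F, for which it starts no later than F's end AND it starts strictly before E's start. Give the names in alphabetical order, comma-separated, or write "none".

Conditions: its start is no later than F's end (X.start <= Fri 23:00) AND its start is strictly before E's start (X.start < Thu 13:00).
A: start Wed 20:00 <= Fri 23:00? ✓; start Wed 20:00 < Thu 13:00? ✓ → yes.
C: start Sat 04:00 <= Fri 23:00? ✗; start Sat 04:00 < Thu 13:00? ✗ → no.
G: start Wed 08:00 <= Fri 23:00? ✓; start Wed 08:00 < Thu 13:00? ✓ → yes.
H: start Tue 01:00 <= Fri 23:00? ✓; start Tue 01:00 < Thu 13:00? ✓ → yes.
P: start Sun 07:00 <= Fri 23:00? ✗; start Sun 07:00 < Thu 13:00? ✗ → no.
U: start Fri 05:00 <= Fri 23:00? ✓; start Fri 05:00 < Thu 13:00? ✗ → no.
V: start Sat 04:00 <= Fri 23:00? ✗; start Sat 04:00 < Thu 13:00? ✗ → no.
W: start Tue 06:00 <= Fri 23:00? ✓; start Tue 06:00 < Thu 13:00? ✓ → yes.
Z: start Tue 08:00 <= Fri 23:00? ✓; start Tue 08:00 < Thu 13:00? ✓ → yes.
Result: A, G, H, W, Z.

A, G, H, W, Z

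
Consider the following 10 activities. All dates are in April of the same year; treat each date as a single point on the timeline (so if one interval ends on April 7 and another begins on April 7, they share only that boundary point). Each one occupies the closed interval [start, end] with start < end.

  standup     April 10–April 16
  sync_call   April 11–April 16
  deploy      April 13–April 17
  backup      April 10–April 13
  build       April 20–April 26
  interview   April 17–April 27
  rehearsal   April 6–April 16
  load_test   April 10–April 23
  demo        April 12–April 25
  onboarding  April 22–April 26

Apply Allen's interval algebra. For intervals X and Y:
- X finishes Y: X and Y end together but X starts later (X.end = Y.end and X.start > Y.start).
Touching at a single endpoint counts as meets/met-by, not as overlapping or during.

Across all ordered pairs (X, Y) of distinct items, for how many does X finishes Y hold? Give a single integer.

Checking all 90 ordered pairs for relation 'finishes'; matching pairs in alphabetical order:
(onboarding, build): onboarding finishes build ✓
(standup, rehearsal): standup finishes rehearsal ✓
(sync_call, rehearsal): sync_call finishes rehearsal ✓
(sync_call, standup): sync_call finishes standup ✓
Count: 4.

4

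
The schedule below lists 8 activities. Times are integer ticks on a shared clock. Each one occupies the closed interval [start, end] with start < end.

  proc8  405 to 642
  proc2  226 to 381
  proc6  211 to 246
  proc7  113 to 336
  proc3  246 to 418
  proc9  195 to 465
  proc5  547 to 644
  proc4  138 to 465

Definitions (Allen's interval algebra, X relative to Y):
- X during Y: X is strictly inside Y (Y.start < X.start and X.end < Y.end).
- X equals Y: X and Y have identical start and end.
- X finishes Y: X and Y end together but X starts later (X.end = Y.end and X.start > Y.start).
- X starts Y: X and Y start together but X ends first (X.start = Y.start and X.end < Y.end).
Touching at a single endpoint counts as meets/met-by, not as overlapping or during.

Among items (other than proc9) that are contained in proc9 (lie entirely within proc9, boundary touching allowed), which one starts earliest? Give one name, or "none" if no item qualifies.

proc6

Target proc9 = [195, 465].
proc2 [226, 381] → during → candidate.
proc3 [246, 418] → during → candidate.
proc4 [138, 465] → finished-by → excluded.
proc5 [547, 644] → after → excluded.
proc6 [211, 246] → during → candidate.
proc7 [113, 336] → overlaps → excluded.
proc8 [405, 642] → overlapped-by → excluded.
Among candidates, earliest start is 211 → proc6.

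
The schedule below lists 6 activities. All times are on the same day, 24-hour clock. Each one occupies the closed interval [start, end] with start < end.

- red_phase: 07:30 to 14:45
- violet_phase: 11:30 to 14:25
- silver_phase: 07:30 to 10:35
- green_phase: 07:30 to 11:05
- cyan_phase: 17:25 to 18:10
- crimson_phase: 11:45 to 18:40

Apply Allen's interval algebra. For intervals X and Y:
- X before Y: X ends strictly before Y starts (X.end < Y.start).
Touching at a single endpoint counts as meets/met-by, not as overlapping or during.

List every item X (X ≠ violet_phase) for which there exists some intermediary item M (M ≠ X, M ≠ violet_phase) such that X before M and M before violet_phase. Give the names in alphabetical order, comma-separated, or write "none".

Target violet_phase = [11:30, 14:25].
Intermediaries M with M before violet_phase: green_phase, silver_phase.
Via green_phase — items with X before green_phase: none.
Via silver_phase — items with X before silver_phase: none.
Union: none.

none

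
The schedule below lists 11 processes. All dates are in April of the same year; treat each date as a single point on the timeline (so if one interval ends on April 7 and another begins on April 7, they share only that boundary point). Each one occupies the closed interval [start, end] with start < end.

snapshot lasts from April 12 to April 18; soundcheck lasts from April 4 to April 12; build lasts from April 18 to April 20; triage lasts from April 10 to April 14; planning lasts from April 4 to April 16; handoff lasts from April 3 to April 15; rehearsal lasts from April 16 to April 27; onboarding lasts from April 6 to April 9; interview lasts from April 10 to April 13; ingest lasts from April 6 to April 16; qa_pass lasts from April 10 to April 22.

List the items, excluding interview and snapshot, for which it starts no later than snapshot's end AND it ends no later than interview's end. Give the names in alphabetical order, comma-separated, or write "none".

onboarding, soundcheck

Conditions: its start is no later than snapshot's end (X.start <= April 18) AND its end is no later than interview's end (X.end <= April 13).
build: start April 18 <= April 18? ✓; end April 20 <= April 13? ✗ → no.
handoff: start April 3 <= April 18? ✓; end April 15 <= April 13? ✗ → no.
ingest: start April 6 <= April 18? ✓; end April 16 <= April 13? ✗ → no.
onboarding: start April 6 <= April 18? ✓; end April 9 <= April 13? ✓ → yes.
planning: start April 4 <= April 18? ✓; end April 16 <= April 13? ✗ → no.
qa_pass: start April 10 <= April 18? ✓; end April 22 <= April 13? ✗ → no.
rehearsal: start April 16 <= April 18? ✓; end April 27 <= April 13? ✗ → no.
soundcheck: start April 4 <= April 18? ✓; end April 12 <= April 13? ✓ → yes.
triage: start April 10 <= April 18? ✓; end April 14 <= April 13? ✗ → no.
Result: onboarding, soundcheck.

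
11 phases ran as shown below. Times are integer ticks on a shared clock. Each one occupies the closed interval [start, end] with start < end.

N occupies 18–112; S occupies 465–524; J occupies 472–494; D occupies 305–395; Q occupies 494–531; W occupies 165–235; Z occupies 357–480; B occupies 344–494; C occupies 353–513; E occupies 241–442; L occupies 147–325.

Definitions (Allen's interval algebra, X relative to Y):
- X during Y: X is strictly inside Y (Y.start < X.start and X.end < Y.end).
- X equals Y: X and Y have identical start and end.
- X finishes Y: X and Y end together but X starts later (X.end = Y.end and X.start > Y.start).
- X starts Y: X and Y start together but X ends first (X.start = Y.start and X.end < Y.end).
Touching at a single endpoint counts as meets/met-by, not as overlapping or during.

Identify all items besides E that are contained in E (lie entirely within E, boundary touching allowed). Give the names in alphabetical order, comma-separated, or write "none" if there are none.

D

Target E = [241, 442].
B [344, 494] → overlapped-by → no.
C [353, 513] → overlapped-by → no.
D [305, 395] → during → yes.
J [472, 494] → after → no.
L [147, 325] → overlaps → no.
N [18, 112] → before → no.
Q [494, 531] → after → no.
S [465, 524] → after → no.
W [165, 235] → before → no.
Z [357, 480] → overlapped-by → no.
Result: D.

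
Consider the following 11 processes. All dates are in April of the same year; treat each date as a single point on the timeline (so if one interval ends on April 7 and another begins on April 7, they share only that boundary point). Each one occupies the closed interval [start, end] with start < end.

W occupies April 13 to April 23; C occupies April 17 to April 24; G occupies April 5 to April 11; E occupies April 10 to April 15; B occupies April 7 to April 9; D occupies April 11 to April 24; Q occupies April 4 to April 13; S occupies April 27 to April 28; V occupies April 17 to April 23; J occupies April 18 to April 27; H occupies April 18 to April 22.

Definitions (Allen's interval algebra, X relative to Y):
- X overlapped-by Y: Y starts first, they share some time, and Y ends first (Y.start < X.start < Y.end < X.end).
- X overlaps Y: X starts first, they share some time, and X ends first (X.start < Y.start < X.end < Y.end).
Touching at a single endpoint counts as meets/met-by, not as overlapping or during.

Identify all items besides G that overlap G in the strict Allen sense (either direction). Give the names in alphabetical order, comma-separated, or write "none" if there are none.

Target G = [April 5, April 11].
B [April 7, April 9] → during → no.
C [April 17, April 24] → after → no.
D [April 11, April 24] → met-by → no.
E [April 10, April 15] → overlapped-by → yes.
H [April 18, April 22] → after → no.
J [April 18, April 27] → after → no.
Q [April 4, April 13] → contains → no.
S [April 27, April 28] → after → no.
V [April 17, April 23] → after → no.
W [April 13, April 23] → after → no.
Result: E.

E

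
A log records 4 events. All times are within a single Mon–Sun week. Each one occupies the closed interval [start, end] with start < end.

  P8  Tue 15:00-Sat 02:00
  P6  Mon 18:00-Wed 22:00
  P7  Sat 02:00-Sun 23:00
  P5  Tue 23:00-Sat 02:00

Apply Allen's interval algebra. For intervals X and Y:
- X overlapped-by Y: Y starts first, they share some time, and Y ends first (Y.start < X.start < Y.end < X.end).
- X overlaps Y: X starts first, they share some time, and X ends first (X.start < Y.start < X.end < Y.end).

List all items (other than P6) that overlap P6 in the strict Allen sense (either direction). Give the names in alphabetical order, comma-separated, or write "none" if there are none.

P5, P8

Target P6 = [Mon 18:00, Wed 22:00].
P5 [Tue 23:00, Sat 02:00] → overlapped-by → yes.
P7 [Sat 02:00, Sun 23:00] → after → no.
P8 [Tue 15:00, Sat 02:00] → overlapped-by → yes.
Result: P5, P8.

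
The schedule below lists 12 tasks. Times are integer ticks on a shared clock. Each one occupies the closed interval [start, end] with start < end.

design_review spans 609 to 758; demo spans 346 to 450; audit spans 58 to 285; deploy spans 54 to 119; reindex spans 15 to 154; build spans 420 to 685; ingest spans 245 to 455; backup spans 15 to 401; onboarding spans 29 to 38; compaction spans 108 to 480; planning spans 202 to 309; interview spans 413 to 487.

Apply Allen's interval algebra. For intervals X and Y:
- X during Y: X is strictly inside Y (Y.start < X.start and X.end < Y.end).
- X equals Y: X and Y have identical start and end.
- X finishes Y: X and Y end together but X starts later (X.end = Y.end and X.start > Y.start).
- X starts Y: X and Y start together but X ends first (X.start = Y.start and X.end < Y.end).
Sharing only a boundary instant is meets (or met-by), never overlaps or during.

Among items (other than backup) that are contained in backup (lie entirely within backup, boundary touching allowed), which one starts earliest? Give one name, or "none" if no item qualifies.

Target backup = [15, 401].
audit [58, 285] → during → candidate.
build [420, 685] → after → excluded.
compaction [108, 480] → overlapped-by → excluded.
demo [346, 450] → overlapped-by → excluded.
deploy [54, 119] → during → candidate.
design_review [609, 758] → after → excluded.
ingest [245, 455] → overlapped-by → excluded.
interview [413, 487] → after → excluded.
onboarding [29, 38] → during → candidate.
planning [202, 309] → during → candidate.
reindex [15, 154] → starts → candidate.
Among candidates, earliest start is 15 → reindex.

reindex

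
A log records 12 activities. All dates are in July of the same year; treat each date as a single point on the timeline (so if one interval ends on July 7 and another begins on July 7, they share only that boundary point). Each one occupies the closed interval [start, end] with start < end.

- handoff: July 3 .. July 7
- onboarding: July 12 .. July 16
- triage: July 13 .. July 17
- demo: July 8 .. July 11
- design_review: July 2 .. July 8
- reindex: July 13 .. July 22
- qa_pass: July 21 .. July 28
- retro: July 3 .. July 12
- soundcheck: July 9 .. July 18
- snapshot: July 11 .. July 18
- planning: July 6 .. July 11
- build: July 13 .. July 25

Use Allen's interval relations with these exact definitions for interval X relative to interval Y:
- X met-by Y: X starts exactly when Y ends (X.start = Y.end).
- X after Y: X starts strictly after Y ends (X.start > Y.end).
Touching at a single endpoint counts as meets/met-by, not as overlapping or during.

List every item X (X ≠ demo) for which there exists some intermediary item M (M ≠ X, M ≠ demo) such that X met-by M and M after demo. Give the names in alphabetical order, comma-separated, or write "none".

Target demo = [July 8, July 11].
Intermediaries M with M after demo: build, onboarding, qa_pass, reindex, triage.
Via build — items with X met-by build: none.
Via onboarding — items with X met-by onboarding: none.
Via qa_pass — items with X met-by qa_pass: none.
Via reindex — items with X met-by reindex: none.
Via triage — items with X met-by triage: none.
Union: none.

none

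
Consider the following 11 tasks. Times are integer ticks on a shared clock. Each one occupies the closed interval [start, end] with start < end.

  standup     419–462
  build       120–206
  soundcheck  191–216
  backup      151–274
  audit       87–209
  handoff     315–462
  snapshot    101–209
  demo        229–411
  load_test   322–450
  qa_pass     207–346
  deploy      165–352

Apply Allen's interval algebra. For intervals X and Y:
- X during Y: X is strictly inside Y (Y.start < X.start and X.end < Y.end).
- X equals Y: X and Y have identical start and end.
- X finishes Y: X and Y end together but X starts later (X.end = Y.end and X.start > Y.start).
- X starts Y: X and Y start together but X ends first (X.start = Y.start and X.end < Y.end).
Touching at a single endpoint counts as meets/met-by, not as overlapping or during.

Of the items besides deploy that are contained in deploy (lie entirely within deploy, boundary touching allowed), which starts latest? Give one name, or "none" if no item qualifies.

qa_pass

Target deploy = [165, 352].
audit [87, 209] → overlaps → excluded.
backup [151, 274] → overlaps → excluded.
build [120, 206] → overlaps → excluded.
demo [229, 411] → overlapped-by → excluded.
handoff [315, 462] → overlapped-by → excluded.
load_test [322, 450] → overlapped-by → excluded.
qa_pass [207, 346] → during → candidate.
snapshot [101, 209] → overlaps → excluded.
soundcheck [191, 216] → during → candidate.
standup [419, 462] → after → excluded.
Among candidates, latest start is 207 → qa_pass.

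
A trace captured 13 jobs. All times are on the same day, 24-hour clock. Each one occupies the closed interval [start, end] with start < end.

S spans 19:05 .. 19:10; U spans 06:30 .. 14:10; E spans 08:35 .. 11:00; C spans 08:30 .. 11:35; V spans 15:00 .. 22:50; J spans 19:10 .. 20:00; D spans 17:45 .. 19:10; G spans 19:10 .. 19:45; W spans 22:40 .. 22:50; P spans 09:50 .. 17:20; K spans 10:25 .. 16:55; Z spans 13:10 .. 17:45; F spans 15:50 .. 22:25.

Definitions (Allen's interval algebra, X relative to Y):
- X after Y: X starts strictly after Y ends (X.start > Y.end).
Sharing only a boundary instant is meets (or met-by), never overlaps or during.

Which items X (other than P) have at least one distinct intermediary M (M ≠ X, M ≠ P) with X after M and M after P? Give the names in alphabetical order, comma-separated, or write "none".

W

Target P = [09:50, 17:20].
Intermediaries M with M after P: D, G, J, S, W.
Via D — items with X after D: W.
Via G — items with X after G: W.
Via J — items with X after J: W.
Via S — items with X after S: W.
Via W — items with X after W: none.
Union: W.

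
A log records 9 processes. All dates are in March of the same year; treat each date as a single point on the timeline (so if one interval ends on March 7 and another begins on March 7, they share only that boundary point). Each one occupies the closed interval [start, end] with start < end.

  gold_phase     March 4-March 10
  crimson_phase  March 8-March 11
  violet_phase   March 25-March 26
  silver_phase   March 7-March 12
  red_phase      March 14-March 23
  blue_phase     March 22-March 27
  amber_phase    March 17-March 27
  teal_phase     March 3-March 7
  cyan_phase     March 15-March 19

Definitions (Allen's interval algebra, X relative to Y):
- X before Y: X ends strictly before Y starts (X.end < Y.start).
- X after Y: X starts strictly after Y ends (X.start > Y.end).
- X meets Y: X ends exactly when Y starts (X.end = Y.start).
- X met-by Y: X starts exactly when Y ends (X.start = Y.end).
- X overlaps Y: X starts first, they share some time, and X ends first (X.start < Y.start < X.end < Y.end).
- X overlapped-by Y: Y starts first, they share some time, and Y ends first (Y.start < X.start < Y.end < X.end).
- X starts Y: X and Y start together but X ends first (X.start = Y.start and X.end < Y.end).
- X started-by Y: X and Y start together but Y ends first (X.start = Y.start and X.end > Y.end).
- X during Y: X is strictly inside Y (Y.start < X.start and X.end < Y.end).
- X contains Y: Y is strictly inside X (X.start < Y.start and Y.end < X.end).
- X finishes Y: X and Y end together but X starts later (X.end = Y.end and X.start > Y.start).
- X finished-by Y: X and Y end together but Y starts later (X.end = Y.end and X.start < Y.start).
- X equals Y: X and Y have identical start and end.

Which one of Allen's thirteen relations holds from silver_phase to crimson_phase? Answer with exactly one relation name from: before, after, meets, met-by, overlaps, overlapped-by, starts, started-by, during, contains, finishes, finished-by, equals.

silver_phase = [March 7, March 12]; crimson_phase = [March 8, March 11].
Compare endpoints: silver_phase.start < crimson_phase.start, silver_phase.start < crimson_phase.end, silver_phase.end > crimson_phase.start, silver_phase.end > crimson_phase.end.
That pattern is 'contains'.

contains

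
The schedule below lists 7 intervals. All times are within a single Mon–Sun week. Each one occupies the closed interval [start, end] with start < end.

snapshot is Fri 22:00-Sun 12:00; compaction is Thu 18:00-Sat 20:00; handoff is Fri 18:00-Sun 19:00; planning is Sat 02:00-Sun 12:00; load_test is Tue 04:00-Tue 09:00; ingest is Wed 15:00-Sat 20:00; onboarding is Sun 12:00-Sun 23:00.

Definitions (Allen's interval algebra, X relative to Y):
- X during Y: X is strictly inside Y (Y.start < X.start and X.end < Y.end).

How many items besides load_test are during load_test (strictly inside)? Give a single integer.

0

Target load_test = [Tue 04:00, Tue 09:00].
compaction [Thu 18:00, Sat 20:00] → after → no.
handoff [Fri 18:00, Sun 19:00] → after → no.
ingest [Wed 15:00, Sat 20:00] → after → no.
onboarding [Sun 12:00, Sun 23:00] → after → no.
planning [Sat 02:00, Sun 12:00] → after → no.
snapshot [Fri 22:00, Sun 12:00] → after → no.
Total: 0.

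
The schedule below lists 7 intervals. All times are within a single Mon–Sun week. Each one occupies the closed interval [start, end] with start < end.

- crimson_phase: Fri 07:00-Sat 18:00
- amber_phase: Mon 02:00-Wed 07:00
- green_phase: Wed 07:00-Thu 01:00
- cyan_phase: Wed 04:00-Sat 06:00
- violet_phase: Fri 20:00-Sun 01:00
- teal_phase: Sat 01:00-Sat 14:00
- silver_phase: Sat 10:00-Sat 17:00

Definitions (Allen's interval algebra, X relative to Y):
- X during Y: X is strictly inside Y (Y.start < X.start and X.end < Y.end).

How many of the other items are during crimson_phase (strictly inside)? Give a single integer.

Target crimson_phase = [Fri 07:00, Sat 18:00].
amber_phase [Mon 02:00, Wed 07:00] → before → no.
cyan_phase [Wed 04:00, Sat 06:00] → overlaps → no.
green_phase [Wed 07:00, Thu 01:00] → before → no.
silver_phase [Sat 10:00, Sat 17:00] → during → counts.
teal_phase [Sat 01:00, Sat 14:00] → during → counts.
violet_phase [Fri 20:00, Sun 01:00] → overlapped-by → no.
Total: 2.

2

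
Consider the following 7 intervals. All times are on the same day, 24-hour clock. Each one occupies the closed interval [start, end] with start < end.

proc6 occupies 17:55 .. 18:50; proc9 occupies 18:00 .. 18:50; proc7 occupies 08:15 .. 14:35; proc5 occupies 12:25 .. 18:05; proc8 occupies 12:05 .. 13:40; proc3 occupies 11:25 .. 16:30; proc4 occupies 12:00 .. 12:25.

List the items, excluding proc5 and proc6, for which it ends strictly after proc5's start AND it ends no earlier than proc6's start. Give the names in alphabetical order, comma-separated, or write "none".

proc9

Conditions: its end is strictly after proc5's start (X.end > 12:25) AND its end is no earlier than proc6's start (X.end >= 17:55).
proc3: end 16:30 > 12:25? ✓; end 16:30 >= 17:55? ✗ → no.
proc4: end 12:25 > 12:25? ✗; end 12:25 >= 17:55? ✗ → no.
proc7: end 14:35 > 12:25? ✓; end 14:35 >= 17:55? ✗ → no.
proc8: end 13:40 > 12:25? ✓; end 13:40 >= 17:55? ✗ → no.
proc9: end 18:50 > 12:25? ✓; end 18:50 >= 17:55? ✓ → yes.
Result: proc9.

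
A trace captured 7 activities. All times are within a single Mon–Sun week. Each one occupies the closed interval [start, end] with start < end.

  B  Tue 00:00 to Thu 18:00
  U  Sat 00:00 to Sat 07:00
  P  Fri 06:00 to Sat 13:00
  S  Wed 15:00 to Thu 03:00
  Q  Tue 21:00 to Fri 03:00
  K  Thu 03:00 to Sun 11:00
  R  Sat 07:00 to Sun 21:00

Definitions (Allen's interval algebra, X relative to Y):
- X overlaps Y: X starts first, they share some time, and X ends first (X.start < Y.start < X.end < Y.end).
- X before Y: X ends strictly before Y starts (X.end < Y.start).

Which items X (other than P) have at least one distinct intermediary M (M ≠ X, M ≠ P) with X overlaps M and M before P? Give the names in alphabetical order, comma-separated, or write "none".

B

Target P = [Fri 06:00, Sat 13:00].
Intermediaries M with M before P: B, Q, S.
Via B — items with X overlaps B: none.
Via Q — items with X overlaps Q: B.
Via S — items with X overlaps S: none.
Union: B.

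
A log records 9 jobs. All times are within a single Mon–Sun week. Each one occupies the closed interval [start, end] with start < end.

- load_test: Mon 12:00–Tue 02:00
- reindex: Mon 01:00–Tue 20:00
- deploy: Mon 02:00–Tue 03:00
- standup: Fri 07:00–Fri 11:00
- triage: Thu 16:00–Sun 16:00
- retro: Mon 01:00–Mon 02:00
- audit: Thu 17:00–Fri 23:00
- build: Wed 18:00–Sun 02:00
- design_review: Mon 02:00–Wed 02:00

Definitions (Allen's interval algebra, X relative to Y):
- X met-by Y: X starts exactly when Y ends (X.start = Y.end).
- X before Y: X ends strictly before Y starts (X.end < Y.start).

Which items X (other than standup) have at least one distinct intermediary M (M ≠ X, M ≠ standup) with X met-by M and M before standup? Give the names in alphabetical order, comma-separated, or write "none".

Target standup = [Fri 07:00, Fri 11:00].
Intermediaries M with M before standup: deploy, design_review, load_test, reindex, retro.
Via deploy — items with X met-by deploy: none.
Via design_review — items with X met-by design_review: none.
Via load_test — items with X met-by load_test: none.
Via reindex — items with X met-by reindex: none.
Via retro — items with X met-by retro: deploy, design_review.
Union: deploy, design_review.

deploy, design_review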